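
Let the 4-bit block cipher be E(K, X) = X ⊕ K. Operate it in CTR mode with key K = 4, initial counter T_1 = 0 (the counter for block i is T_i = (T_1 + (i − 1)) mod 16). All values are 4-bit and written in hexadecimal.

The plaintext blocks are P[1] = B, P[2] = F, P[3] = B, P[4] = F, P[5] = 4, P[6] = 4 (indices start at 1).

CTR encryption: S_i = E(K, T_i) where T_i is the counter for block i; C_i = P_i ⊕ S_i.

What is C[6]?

C[6] = 5

C[1]: T = 0, S = E(K, T) = 4; B ⊕ 4 = F.
C[2]: T = 1, S = E(K, T) = 5; F ⊕ 5 = A.
C[3]: T = 2, S = E(K, T) = 6; B ⊕ 6 = D.
C[4]: T = 3, S = E(K, T) = 7; F ⊕ 7 = 8.
C[5]: T = 4, S = E(K, T) = 0; 4 ⊕ 0 = 4.
C[6]: T = 5, S = E(K, T) = 1; 4 ⊕ 1 = 5.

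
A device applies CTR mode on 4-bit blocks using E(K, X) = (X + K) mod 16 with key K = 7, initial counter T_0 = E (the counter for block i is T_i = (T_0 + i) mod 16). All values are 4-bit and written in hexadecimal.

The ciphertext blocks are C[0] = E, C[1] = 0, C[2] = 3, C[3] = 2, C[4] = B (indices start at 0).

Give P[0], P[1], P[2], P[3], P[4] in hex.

P[0] = B, P[1] = 6, P[2] = 4, P[3] = A, P[4] = 2

CTR decryption: S_i = E(K, T_i) where T_i is the counter for block i; P_i = C_i ⊕ S_i.
P[0]: T = E, S = E(K, T) = 5; E ⊕ 5 = B.
P[1]: T = F, S = E(K, T) = 6; 0 ⊕ 6 = 6.
P[2]: T = 0, S = E(K, T) = 7; 3 ⊕ 7 = 4.
P[3]: T = 1, S = E(K, T) = 8; 2 ⊕ 8 = A.
P[4]: T = 2, S = E(K, T) = 9; B ⊕ 9 = 2.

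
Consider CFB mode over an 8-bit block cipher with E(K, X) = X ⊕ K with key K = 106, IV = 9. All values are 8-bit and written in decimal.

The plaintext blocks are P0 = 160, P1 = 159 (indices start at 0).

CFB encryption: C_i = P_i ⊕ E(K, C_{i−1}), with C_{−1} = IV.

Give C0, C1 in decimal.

C0: E(K, 9) = 99; 160 ⊕ 99 = 195.
C1: E(K, 195) = 169; 159 ⊕ 169 = 54.

C0 = 195, C1 = 54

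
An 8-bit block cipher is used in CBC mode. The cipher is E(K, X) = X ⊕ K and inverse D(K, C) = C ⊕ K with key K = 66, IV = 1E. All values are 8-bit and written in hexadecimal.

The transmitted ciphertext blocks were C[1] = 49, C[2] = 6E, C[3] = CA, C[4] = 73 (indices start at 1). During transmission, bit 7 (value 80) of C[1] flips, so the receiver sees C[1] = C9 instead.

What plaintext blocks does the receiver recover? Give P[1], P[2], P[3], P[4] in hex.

P[1] = B1, P[2] = C1, P[3] = C2, P[4] = DF

CBC decryption: P_i = D(K, C_i) ⊕ C_{i−1}, with C_{0} = IV.
Only C[1] changed, to C9. In CBC, a change in C_i garbles P_i and flips the same bit in P_{i+1}. Decrypting the received ciphertext:
P[1]: D(K, C9) = AF; AF ⊕ 1E = B1.
P[2]: D(K, 6E) = 08; 08 ⊕ C9 = C1.
P[3]: D(K, CA) = AC; AC ⊕ 6E = C2.
P[4]: D(K, 73) = 15; 15 ⊕ CA = DF.
Blocks that differ from the original plaintext: P[1], P[2].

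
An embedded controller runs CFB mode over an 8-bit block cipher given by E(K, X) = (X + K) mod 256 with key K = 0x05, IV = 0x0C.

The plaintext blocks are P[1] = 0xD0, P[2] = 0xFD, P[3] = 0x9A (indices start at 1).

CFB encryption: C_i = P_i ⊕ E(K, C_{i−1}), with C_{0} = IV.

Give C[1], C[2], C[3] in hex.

C[1]: E(K, 0x0C) = 0x11; 0xD0 ⊕ 0x11 = 0xC1.
C[2]: E(K, 0xC1) = 0xC6; 0xFD ⊕ 0xC6 = 0x3B.
C[3]: E(K, 0x3B) = 0x40; 0x9A ⊕ 0x40 = 0xDA.

C[1] = 0xC1, C[2] = 0x3B, C[3] = 0xDA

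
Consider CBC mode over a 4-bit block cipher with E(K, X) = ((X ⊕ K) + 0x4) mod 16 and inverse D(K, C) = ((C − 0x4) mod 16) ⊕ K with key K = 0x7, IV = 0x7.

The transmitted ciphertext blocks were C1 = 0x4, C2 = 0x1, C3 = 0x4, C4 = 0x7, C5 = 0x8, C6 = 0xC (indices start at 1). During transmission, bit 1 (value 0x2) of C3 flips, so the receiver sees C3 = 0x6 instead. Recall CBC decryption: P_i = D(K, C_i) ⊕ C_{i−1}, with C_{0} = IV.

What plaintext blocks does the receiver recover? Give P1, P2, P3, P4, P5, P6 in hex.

Only C3 changed, to 0x6. In CBC, a change in C_i garbles P_i and flips the same bit in P_{i+1}. Decrypting the received ciphertext:
P1: D(K, 0x4) = 0x7; 0x7 ⊕ 0x7 = 0x0.
P2: D(K, 0x1) = 0xA; 0xA ⊕ 0x4 = 0xE.
P3: D(K, 0x6) = 0x5; 0x5 ⊕ 0x1 = 0x4.
P4: D(K, 0x7) = 0x4; 0x4 ⊕ 0x6 = 0x2.
P5: D(K, 0x8) = 0x3; 0x3 ⊕ 0x7 = 0x4.
P6: D(K, 0xC) = 0xF; 0xF ⊕ 0x8 = 0x7.
Blocks that differ from the original plaintext: P3, P4.

P1 = 0x0, P2 = 0xE, P3 = 0x4, P4 = 0x2, P5 = 0x4, P6 = 0x7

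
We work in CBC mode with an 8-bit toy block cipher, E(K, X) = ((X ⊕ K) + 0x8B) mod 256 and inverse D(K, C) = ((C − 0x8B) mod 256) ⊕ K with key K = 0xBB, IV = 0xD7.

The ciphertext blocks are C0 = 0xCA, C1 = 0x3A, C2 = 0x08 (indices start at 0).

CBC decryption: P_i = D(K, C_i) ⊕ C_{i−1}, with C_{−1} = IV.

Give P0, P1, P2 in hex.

P0 = 0x53, P1 = 0xDE, P2 = 0xFC

P0: D(K, 0xCA) = 0x84; 0x84 ⊕ 0xD7 = 0x53.
P1: D(K, 0x3A) = 0x14; 0x14 ⊕ 0xCA = 0xDE.
P2: D(K, 0x08) = 0xC6; 0xC6 ⊕ 0x3A = 0xFC.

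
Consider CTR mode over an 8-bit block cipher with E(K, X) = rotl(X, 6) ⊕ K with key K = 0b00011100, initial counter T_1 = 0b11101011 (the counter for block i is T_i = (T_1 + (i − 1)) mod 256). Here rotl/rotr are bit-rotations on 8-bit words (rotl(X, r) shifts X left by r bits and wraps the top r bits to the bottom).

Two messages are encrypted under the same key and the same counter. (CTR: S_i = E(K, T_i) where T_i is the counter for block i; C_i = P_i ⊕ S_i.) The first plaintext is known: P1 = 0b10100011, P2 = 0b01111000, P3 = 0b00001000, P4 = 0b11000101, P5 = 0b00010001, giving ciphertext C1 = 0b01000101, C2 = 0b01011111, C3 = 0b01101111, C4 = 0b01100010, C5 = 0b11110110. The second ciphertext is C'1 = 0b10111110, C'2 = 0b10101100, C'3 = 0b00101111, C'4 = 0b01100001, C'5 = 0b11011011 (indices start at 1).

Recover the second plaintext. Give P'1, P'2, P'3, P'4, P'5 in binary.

In CTR with a reused counter, both messages share the same keystream S_i, so C_i ⊕ C'_i = P_i ⊕ P'_i and thus P'_i = P_i ⊕ C_i ⊕ C'_i.
P'1: 0b10100011 ⊕ 0b01000101 ⊕ 0b10111110 = 0b01011000.
P'2: 0b01111000 ⊕ 0b01011111 ⊕ 0b10101100 = 0b10001011.
P'3: 0b00001000 ⊕ 0b01101111 ⊕ 0b00101111 = 0b01001000.
P'4: 0b11000101 ⊕ 0b01100010 ⊕ 0b01100001 = 0b11000110.
P'5: 0b00010001 ⊕ 0b11110110 ⊕ 0b11011011 = 0b00111100.

P'1 = 0b01011000, P'2 = 0b10001011, P'3 = 0b01001000, P'4 = 0b11000110, P'5 = 0b00111100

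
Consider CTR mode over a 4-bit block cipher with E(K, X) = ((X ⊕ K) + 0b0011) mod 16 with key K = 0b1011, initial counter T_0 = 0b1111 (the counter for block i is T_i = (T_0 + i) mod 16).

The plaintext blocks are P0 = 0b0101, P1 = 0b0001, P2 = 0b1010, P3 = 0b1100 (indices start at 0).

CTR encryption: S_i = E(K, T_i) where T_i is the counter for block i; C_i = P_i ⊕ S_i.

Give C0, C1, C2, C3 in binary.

C0: T = 0b1111, S = E(K, T) = 0b0111; 0b0101 ⊕ 0b0111 = 0b0010.
C1: T = 0b0000, S = E(K, T) = 0b1110; 0b0001 ⊕ 0b1110 = 0b1111.
C2: T = 0b0001, S = E(K, T) = 0b1101; 0b1010 ⊕ 0b1101 = 0b0111.
C3: T = 0b0010, S = E(K, T) = 0b1100; 0b1100 ⊕ 0b1100 = 0b0000.

C0 = 0b0010, C1 = 0b1111, C2 = 0b0111, C3 = 0b0000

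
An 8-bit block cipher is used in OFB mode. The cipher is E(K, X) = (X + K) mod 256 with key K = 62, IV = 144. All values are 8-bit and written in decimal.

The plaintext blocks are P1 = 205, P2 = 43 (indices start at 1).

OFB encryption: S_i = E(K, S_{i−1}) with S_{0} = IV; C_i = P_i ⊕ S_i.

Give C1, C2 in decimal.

C1: S = E(K, 144) = 206; 205 ⊕ 206 = 3.
C2: S = E(K, 206) = 12; 43 ⊕ 12 = 39.

C1 = 3, C2 = 39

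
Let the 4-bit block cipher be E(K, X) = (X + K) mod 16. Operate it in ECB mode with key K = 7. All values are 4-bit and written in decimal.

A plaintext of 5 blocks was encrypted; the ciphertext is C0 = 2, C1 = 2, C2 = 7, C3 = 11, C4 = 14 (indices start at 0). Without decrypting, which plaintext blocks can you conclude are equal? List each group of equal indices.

P0 = P1

ECB encrypts each block independently with the same key, so equal ciphertext blocks imply equal plaintext blocks.
C0 = C1 = 2, so P0 = P1.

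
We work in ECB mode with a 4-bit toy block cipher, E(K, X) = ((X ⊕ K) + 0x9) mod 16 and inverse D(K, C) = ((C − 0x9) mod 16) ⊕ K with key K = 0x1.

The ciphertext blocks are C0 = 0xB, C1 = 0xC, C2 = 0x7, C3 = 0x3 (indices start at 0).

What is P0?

ECB decryption: P_i = D(K, C_i).
P0: D(K, 0xB) = 0x3.

P0 = 0x3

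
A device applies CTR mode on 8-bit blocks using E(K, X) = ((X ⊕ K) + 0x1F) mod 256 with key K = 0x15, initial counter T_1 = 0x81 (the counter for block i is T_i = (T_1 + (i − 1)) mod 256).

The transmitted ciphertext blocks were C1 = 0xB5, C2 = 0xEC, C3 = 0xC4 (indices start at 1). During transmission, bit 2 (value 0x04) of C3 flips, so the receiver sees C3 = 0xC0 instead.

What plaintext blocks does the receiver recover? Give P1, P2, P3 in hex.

P1 = 0x06, P2 = 0x5A, P3 = 0x75

CTR decryption: S_i = E(K, T_i) where T_i is the counter for block i; P_i = C_i ⊕ S_i.
Only C3 changed, to 0xC0. In CTR, a change in C_i flips the same bit in P_i only; the keystream is unaffected. Decrypting the received ciphertext:
P1: T = 0x81, S = E(K, T) = 0xB3; 0xB5 ⊕ 0xB3 = 0x06.
P2: T = 0x82, S = E(K, T) = 0xB6; 0xEC ⊕ 0xB6 = 0x5A.
P3: T = 0x83, S = E(K, T) = 0xB5; 0xC0 ⊕ 0xB5 = 0x75.
Blocks that differ from the original plaintext: P3.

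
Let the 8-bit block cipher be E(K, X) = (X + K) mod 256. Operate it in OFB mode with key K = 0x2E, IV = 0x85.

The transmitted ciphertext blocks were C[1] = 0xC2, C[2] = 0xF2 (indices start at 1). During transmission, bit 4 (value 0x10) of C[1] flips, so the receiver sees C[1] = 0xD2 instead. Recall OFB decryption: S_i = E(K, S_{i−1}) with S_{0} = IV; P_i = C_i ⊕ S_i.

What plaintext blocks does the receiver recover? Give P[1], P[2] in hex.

P[1] = 0x61, P[2] = 0x13

Only C[1] changed, to 0xD2. In OFB, a change in C_i flips the same bit in P_i only; the keystream is unaffected. Decrypting the received ciphertext:
P[1]: S = E(K, 0x85) = 0xB3; 0xD2 ⊕ 0xB3 = 0x61.
P[2]: S = E(K, 0xB3) = 0xE1; 0xF2 ⊕ 0xE1 = 0x13.
Blocks that differ from the original plaintext: P[1].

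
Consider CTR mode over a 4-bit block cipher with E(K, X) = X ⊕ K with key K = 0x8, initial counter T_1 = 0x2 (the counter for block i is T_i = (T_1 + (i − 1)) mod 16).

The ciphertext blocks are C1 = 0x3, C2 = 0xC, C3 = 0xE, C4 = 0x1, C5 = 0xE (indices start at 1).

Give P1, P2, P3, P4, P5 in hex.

P1 = 0x9, P2 = 0x7, P3 = 0x2, P4 = 0xC, P5 = 0x0

CTR decryption: S_i = E(K, T_i) where T_i is the counter for block i; P_i = C_i ⊕ S_i.
P1: T = 0x2, S = E(K, T) = 0xA; 0x3 ⊕ 0xA = 0x9.
P2: T = 0x3, S = E(K, T) = 0xB; 0xC ⊕ 0xB = 0x7.
P3: T = 0x4, S = E(K, T) = 0xC; 0xE ⊕ 0xC = 0x2.
P4: T = 0x5, S = E(K, T) = 0xD; 0x1 ⊕ 0xD = 0xC.
P5: T = 0x6, S = E(K, T) = 0xE; 0xE ⊕ 0xE = 0x0.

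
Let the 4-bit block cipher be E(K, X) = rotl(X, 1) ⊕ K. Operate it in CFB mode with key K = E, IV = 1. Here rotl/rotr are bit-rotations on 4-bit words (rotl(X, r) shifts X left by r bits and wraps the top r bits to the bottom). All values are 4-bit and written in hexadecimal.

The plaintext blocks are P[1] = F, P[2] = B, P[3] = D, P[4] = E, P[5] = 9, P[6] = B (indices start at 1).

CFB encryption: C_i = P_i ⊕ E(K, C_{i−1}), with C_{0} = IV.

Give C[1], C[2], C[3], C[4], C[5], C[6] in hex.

C[1]: E(K, 1) = C; F ⊕ C = 3.
C[2]: E(K, 3) = 8; B ⊕ 8 = 3.
C[3]: E(K, 3) = 8; D ⊕ 8 = 5.
C[4]: E(K, 5) = 4; E ⊕ 4 = A.
C[5]: E(K, A) = B; 9 ⊕ B = 2.
C[6]: E(K, 2) = A; B ⊕ A = 1.

C[1] = 3, C[2] = 3, C[3] = 5, C[4] = A, C[5] = 2, C[6] = 1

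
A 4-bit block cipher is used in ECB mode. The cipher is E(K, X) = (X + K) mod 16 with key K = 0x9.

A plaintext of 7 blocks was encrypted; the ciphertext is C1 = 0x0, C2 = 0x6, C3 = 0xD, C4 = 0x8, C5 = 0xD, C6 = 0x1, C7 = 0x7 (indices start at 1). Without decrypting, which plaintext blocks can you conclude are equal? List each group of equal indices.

P3 = P5

ECB encrypts each block independently with the same key, so equal ciphertext blocks imply equal plaintext blocks.
C3 = C5 = 0xD, so P3 = P5.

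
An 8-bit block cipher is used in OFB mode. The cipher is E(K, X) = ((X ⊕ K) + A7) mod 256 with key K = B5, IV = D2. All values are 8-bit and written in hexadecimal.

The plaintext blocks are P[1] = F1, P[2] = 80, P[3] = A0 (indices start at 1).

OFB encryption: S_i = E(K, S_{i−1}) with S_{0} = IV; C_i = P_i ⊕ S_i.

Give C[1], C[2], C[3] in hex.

C[1]: S = E(K, D2) = 0E; F1 ⊕ 0E = FF.
C[2]: S = E(K, 0E) = 62; 80 ⊕ 62 = E2.
C[3]: S = E(K, 62) = 7E; A0 ⊕ 7E = DE.

C[1] = FF, C[2] = E2, C[3] = DE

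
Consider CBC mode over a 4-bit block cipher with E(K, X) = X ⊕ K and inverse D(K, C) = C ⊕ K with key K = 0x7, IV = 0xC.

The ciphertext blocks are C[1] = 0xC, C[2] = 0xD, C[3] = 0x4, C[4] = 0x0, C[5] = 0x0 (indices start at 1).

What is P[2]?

CBC decryption: P_i = D(K, C_i) ⊕ C_{i−1}, with C_{0} = IV.
P[2]: D(K, 0xD) = 0xA; 0xA ⊕ 0xC = 0x6.

P[2] = 0x6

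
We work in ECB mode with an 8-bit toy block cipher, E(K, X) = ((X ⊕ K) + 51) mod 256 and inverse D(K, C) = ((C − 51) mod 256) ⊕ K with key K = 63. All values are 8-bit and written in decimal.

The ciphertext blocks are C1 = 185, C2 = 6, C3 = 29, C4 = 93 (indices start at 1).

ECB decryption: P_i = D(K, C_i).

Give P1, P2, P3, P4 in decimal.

P1 = 185, P2 = 236, P3 = 213, P4 = 21

P1: D(K, 185) = 185.
P2: D(K, 6) = 236.
P3: D(K, 29) = 213.
P4: D(K, 93) = 21.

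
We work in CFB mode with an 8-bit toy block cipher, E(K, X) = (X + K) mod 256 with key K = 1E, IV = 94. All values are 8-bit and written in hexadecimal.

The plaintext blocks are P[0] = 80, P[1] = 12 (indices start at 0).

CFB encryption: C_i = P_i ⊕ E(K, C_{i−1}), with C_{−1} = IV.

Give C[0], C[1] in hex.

C[0]: E(K, 94) = B2; 80 ⊕ B2 = 32.
C[1]: E(K, 32) = 50; 12 ⊕ 50 = 42.

C[0] = 32, C[1] = 42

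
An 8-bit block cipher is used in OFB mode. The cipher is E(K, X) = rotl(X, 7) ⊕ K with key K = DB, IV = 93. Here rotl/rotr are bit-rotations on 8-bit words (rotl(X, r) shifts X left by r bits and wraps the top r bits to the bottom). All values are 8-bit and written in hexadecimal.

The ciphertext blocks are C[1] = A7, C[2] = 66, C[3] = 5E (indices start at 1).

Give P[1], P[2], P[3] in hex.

P[1] = B5, P[2] = B4, P[3] = EC

OFB decryption: S_i = E(K, S_{i−1}) with S_{0} = IV; P_i = C_i ⊕ S_i.
P[1]: S = E(K, 93) = 12; A7 ⊕ 12 = B5.
P[2]: S = E(K, 12) = D2; 66 ⊕ D2 = B4.
P[3]: S = E(K, D2) = B2; 5E ⊕ B2 = EC.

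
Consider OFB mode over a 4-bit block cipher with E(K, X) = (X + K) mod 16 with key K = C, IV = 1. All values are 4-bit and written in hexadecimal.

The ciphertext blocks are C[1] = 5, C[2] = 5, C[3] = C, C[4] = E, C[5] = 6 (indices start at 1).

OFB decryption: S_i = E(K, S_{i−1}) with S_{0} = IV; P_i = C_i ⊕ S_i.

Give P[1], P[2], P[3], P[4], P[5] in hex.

P[1] = 8, P[2] = C, P[3] = 9, P[4] = F, P[5] = B

P[1]: S = E(K, 1) = D; 5 ⊕ D = 8.
P[2]: S = E(K, D) = 9; 5 ⊕ 9 = C.
P[3]: S = E(K, 9) = 5; C ⊕ 5 = 9.
P[4]: S = E(K, 5) = 1; E ⊕ 1 = F.
P[5]: S = E(K, 1) = D; 6 ⊕ D = B.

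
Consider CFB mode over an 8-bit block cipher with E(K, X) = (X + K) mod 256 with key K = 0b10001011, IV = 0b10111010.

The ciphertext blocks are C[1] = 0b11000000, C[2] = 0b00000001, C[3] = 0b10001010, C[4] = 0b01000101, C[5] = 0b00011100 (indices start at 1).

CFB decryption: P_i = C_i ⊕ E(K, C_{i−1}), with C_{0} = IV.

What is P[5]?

P[5] = 0b11001100

P[5]: E(K, 0b01000101) = 0b11010000; 0b00011100 ⊕ 0b11010000 = 0b11001100.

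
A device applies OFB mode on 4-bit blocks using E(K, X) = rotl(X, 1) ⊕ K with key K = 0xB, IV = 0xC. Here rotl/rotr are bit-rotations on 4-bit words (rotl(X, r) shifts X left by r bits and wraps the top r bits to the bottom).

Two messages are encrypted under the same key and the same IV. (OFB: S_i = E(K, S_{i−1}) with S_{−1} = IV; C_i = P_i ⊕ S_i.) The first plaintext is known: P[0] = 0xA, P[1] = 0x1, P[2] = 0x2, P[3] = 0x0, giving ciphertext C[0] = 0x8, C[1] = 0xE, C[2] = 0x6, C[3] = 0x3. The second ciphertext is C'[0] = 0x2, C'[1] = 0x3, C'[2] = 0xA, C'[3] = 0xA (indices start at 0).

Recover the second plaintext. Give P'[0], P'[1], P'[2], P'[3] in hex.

P'[0] = 0x0, P'[1] = 0xC, P'[2] = 0xE, P'[3] = 0x9

In OFB with a reused IV, both messages share the same keystream S_i, so C_i ⊕ C'_i = P_i ⊕ P'_i and thus P'_i = P_i ⊕ C_i ⊕ C'_i.
P'[0]: 0xA ⊕ 0x8 ⊕ 0x2 = 0x0.
P'[1]: 0x1 ⊕ 0xE ⊕ 0x3 = 0xC.
P'[2]: 0x2 ⊕ 0x6 ⊕ 0xA = 0xE.
P'[3]: 0x0 ⊕ 0x3 ⊕ 0xA = 0x9.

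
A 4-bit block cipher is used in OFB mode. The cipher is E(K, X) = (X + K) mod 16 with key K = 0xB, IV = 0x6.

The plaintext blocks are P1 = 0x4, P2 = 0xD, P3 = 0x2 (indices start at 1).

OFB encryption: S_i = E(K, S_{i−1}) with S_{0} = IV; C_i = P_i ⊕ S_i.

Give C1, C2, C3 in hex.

C1 = 0x5, C2 = 0x1, C3 = 0x5

C1: S = E(K, 0x6) = 0x1; 0x4 ⊕ 0x1 = 0x5.
C2: S = E(K, 0x1) = 0xC; 0xD ⊕ 0xC = 0x1.
C3: S = E(K, 0xC) = 0x7; 0x2 ⊕ 0x7 = 0x5.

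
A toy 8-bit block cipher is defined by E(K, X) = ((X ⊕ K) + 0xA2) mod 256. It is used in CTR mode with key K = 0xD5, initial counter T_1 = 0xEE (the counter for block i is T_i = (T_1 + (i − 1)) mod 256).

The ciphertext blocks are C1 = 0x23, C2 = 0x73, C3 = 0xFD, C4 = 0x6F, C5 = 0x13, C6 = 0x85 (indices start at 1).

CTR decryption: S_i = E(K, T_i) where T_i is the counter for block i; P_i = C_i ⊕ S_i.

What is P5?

P5 = 0xDA

P5: T = 0xF2, S = E(K, T) = 0xC9; 0x13 ⊕ 0xC9 = 0xDA.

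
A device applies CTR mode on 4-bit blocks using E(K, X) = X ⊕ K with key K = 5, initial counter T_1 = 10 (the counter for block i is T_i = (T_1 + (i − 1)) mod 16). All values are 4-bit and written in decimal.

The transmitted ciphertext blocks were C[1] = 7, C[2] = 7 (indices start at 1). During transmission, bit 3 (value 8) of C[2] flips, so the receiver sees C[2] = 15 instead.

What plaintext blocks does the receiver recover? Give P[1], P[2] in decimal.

P[1] = 8, P[2] = 1

CTR decryption: S_i = E(K, T_i) where T_i is the counter for block i; P_i = C_i ⊕ S_i.
Only C[2] changed, to 15. In CTR, a change in C_i flips the same bit in P_i only; the keystream is unaffected. Decrypting the received ciphertext:
P[1]: T = 10, S = E(K, T) = 15; 7 ⊕ 15 = 8.
P[2]: T = 11, S = E(K, T) = 14; 15 ⊕ 14 = 1.
Blocks that differ from the original plaintext: P[2].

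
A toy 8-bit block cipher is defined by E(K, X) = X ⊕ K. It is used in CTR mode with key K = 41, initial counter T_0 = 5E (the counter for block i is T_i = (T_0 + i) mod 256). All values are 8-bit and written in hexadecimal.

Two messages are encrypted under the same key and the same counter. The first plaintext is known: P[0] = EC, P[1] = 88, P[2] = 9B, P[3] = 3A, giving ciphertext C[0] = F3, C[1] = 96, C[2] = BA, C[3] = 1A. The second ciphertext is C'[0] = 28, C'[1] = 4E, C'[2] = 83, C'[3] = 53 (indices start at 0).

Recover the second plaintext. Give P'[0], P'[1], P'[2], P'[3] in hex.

In CTR with a reused counter, both messages share the same keystream S_i, so C_i ⊕ C'_i = P_i ⊕ P'_i and thus P'_i = P_i ⊕ C_i ⊕ C'_i.
P'[0]: EC ⊕ F3 ⊕ 28 = 37.
P'[1]: 88 ⊕ 96 ⊕ 4E = 50.
P'[2]: 9B ⊕ BA ⊕ 83 = A2.
P'[3]: 3A ⊕ 1A ⊕ 53 = 73.

P'[0] = 37, P'[1] = 50, P'[2] = A2, P'[3] = 73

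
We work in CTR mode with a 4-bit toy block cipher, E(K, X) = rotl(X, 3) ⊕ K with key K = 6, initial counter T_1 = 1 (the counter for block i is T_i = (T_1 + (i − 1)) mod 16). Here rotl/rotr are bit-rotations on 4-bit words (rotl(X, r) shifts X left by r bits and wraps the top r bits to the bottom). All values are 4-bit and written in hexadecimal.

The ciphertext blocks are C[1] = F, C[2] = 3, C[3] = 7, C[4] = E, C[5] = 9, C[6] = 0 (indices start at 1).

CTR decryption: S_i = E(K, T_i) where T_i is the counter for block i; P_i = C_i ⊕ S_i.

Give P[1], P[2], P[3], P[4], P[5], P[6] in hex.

P[1]: T = 1, S = E(K, T) = E; F ⊕ E = 1.
P[2]: T = 2, S = E(K, T) = 7; 3 ⊕ 7 = 4.
P[3]: T = 3, S = E(K, T) = F; 7 ⊕ F = 8.
P[4]: T = 4, S = E(K, T) = 4; E ⊕ 4 = A.
P[5]: T = 5, S = E(K, T) = C; 9 ⊕ C = 5.
P[6]: T = 6, S = E(K, T) = 5; 0 ⊕ 5 = 5.

P[1] = 1, P[2] = 4, P[3] = 8, P[4] = A, P[5] = 5, P[6] = 5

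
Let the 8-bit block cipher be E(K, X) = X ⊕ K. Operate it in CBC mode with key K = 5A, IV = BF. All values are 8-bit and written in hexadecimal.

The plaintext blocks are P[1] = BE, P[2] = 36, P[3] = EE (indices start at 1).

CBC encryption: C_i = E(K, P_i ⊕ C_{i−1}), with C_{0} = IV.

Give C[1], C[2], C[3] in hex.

C[1]: P[1] ⊕ BF = 01; E(K, 01) = 5B.
C[2]: P[2] ⊕ 5B = 6D; E(K, 6D) = 37.
C[3]: P[3] ⊕ 37 = D9; E(K, D9) = 83.

C[1] = 5B, C[2] = 37, C[3] = 83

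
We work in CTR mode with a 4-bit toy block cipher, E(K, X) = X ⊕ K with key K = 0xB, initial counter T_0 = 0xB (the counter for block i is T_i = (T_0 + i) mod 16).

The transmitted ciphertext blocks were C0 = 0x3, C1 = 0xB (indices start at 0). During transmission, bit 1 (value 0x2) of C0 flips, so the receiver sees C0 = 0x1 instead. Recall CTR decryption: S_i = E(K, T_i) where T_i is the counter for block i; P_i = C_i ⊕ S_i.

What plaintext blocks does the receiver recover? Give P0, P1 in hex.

P0 = 0x1, P1 = 0xC

Only C0 changed, to 0x1. In CTR, a change in C_i flips the same bit in P_i only; the keystream is unaffected. Decrypting the received ciphertext:
P0: T = 0xB, S = E(K, T) = 0x0; 0x1 ⊕ 0x0 = 0x1.
P1: T = 0xC, S = E(K, T) = 0x7; 0xB ⊕ 0x7 = 0xC.
Blocks that differ from the original plaintext: P0.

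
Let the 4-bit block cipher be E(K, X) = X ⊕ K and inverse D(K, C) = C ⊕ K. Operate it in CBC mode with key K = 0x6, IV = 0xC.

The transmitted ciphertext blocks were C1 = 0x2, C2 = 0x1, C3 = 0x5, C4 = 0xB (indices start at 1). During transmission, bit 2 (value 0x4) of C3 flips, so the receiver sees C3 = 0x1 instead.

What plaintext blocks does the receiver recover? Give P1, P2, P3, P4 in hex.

CBC decryption: P_i = D(K, C_i) ⊕ C_{i−1}, with C_{0} = IV.
Only C3 changed, to 0x1. In CBC, a change in C_i garbles P_i and flips the same bit in P_{i+1}. Decrypting the received ciphertext:
P1: D(K, 0x2) = 0x4; 0x4 ⊕ 0xC = 0x8.
P2: D(K, 0x1) = 0x7; 0x7 ⊕ 0x2 = 0x5.
P3: D(K, 0x1) = 0x7; 0x7 ⊕ 0x1 = 0x6.
P4: D(K, 0xB) = 0xD; 0xD ⊕ 0x1 = 0xC.
Blocks that differ from the original plaintext: P3, P4.

P1 = 0x8, P2 = 0x5, P3 = 0x6, P4 = 0xC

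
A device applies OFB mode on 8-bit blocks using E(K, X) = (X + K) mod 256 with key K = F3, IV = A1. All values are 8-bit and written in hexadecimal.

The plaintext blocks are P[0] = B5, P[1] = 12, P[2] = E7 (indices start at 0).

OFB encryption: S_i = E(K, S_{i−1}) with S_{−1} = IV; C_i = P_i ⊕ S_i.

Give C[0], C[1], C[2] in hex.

C[0] = 21, C[1] = 95, C[2] = 9D

C[0]: S = E(K, A1) = 94; B5 ⊕ 94 = 21.
C[1]: S = E(K, 94) = 87; 12 ⊕ 87 = 95.
C[2]: S = E(K, 87) = 7A; E7 ⊕ 7A = 9D.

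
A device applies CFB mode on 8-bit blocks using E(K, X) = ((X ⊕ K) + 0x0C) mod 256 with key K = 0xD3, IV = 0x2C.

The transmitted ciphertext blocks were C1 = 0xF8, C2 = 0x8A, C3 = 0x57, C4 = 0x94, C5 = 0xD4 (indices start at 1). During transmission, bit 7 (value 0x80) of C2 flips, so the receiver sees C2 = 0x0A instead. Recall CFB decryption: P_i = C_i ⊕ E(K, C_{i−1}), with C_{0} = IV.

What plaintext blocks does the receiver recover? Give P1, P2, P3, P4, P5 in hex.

P1 = 0xF3, P2 = 0x3D, P3 = 0xB2, P4 = 0x04, P5 = 0x87

Only C2 changed, to 0x0A. In CFB, a change in C_i flips the same bit in P_i and garbles P_{i+1}. Decrypting the received ciphertext:
P1: E(K, 0x2C) = 0x0B; 0xF8 ⊕ 0x0B = 0xF3.
P2: E(K, 0xF8) = 0x37; 0x0A ⊕ 0x37 = 0x3D.
P3: E(K, 0x0A) = 0xE5; 0x57 ⊕ 0xE5 = 0xB2.
P4: E(K, 0x57) = 0x90; 0x94 ⊕ 0x90 = 0x04.
P5: E(K, 0x94) = 0x53; 0xD4 ⊕ 0x53 = 0x87.
Blocks that differ from the original plaintext: P2, P3.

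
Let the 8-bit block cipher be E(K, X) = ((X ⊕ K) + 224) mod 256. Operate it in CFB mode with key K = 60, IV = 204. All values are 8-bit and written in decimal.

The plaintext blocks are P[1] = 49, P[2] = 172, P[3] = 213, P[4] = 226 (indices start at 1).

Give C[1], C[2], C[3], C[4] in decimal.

C[1] = 225, C[2] = 17, C[3] = 216, C[4] = 38

CFB encryption: C_i = P_i ⊕ E(K, C_{i−1}), with C_{0} = IV.
C[1]: E(K, 204) = 208; 49 ⊕ 208 = 225.
C[2]: E(K, 225) = 189; 172 ⊕ 189 = 17.
C[3]: E(K, 17) = 13; 213 ⊕ 13 = 216.
C[4]: E(K, 216) = 196; 226 ⊕ 196 = 38.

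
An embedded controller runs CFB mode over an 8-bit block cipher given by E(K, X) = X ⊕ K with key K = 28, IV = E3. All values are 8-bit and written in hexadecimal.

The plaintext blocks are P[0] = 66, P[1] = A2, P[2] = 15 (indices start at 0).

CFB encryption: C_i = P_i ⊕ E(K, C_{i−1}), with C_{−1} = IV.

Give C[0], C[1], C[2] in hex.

C[0] = AD, C[1] = 27, C[2] = 1A

C[0]: E(K, E3) = CB; 66 ⊕ CB = AD.
C[1]: E(K, AD) = 85; A2 ⊕ 85 = 27.
C[2]: E(K, 27) = 0F; 15 ⊕ 0F = 1A.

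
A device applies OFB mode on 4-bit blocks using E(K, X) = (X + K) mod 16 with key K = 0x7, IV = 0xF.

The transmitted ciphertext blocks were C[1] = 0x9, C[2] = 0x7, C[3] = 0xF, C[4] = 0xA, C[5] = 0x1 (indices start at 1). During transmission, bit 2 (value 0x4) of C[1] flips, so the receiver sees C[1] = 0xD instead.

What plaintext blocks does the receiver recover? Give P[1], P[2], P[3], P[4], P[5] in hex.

OFB decryption: S_i = E(K, S_{i−1}) with S_{0} = IV; P_i = C_i ⊕ S_i.
Only C[1] changed, to 0xD. In OFB, a change in C_i flips the same bit in P_i only; the keystream is unaffected. Decrypting the received ciphertext:
P[1]: S = E(K, 0xF) = 0x6; 0xD ⊕ 0x6 = 0xB.
P[2]: S = E(K, 0x6) = 0xD; 0x7 ⊕ 0xD = 0xA.
P[3]: S = E(K, 0xD) = 0x4; 0xF ⊕ 0x4 = 0xB.
P[4]: S = E(K, 0x4) = 0xB; 0xA ⊕ 0xB = 0x1.
P[5]: S = E(K, 0xB) = 0x2; 0x1 ⊕ 0x2 = 0x3.
Blocks that differ from the original plaintext: P[1].

P[1] = 0xB, P[2] = 0xA, P[3] = 0xB, P[4] = 0x1, P[5] = 0x3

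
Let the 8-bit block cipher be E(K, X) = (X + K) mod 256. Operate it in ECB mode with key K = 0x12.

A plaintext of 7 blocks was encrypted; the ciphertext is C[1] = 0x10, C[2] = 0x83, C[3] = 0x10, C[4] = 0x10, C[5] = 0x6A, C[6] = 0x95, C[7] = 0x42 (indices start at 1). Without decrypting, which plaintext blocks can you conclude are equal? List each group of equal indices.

P[1] = P[3] = P[4]

ECB encrypts each block independently with the same key, so equal ciphertext blocks imply equal plaintext blocks.
C[1] = C[3] = C[4] = 0x10, so P[1] = P[3] = P[4].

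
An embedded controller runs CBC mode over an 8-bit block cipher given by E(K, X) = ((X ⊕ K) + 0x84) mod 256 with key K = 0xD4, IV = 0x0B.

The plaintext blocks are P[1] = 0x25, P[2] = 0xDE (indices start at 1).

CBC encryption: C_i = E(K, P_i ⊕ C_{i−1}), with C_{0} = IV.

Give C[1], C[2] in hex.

C[1]: P[1] ⊕ 0x0B = 0x2E; E(K, 0x2E) = 0x7E.
C[2]: P[2] ⊕ 0x7E = 0xA0; E(K, 0xA0) = 0xF8.

C[1] = 0x7E, C[2] = 0xF8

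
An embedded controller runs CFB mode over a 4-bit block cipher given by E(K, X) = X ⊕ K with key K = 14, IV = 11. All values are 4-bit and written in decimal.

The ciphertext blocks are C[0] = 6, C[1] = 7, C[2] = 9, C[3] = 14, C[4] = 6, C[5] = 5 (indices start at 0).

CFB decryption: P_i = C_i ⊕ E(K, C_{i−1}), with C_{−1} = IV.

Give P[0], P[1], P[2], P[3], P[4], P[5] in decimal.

P[0]: E(K, 11) = 5; 6 ⊕ 5 = 3.
P[1]: E(K, 6) = 8; 7 ⊕ 8 = 15.
P[2]: E(K, 7) = 9; 9 ⊕ 9 = 0.
P[3]: E(K, 9) = 7; 14 ⊕ 7 = 9.
P[4]: E(K, 14) = 0; 6 ⊕ 0 = 6.
P[5]: E(K, 6) = 8; 5 ⊕ 8 = 13.

P[0] = 3, P[1] = 15, P[2] = 0, P[3] = 9, P[4] = 6, P[5] = 13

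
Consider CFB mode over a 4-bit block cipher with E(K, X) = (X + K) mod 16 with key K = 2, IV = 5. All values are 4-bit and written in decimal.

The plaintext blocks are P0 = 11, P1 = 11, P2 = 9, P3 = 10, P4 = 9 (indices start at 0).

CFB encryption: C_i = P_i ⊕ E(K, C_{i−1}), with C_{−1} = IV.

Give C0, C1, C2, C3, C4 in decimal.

C0: E(K, 5) = 7; 11 ⊕ 7 = 12.
C1: E(K, 12) = 14; 11 ⊕ 14 = 5.
C2: E(K, 5) = 7; 9 ⊕ 7 = 14.
C3: E(K, 14) = 0; 10 ⊕ 0 = 10.
C4: E(K, 10) = 12; 9 ⊕ 12 = 5.

C0 = 12, C1 = 5, C2 = 14, C3 = 10, C4 = 5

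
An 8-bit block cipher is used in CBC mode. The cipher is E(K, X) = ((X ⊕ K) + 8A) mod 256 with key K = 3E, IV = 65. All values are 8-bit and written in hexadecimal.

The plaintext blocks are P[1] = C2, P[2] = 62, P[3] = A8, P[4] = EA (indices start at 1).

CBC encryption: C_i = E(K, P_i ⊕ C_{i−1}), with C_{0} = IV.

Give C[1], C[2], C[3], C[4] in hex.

C[1]: P[1] ⊕ 65 = A7; E(K, A7) = 23.
C[2]: P[2] ⊕ 23 = 41; E(K, 41) = 09.
C[3]: P[3] ⊕ 09 = A1; E(K, A1) = 29.
C[4]: P[4] ⊕ 29 = C3; E(K, C3) = 87.

C[1] = 23, C[2] = 09, C[3] = 29, C[4] = 87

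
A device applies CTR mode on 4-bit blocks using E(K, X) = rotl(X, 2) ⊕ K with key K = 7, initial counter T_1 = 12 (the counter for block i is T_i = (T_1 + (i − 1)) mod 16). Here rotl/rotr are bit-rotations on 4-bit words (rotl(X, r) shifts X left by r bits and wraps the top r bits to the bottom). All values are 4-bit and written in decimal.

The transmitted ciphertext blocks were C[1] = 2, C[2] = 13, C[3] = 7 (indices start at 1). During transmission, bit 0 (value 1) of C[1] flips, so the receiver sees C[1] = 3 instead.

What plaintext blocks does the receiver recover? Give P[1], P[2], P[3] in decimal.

P[1] = 7, P[2] = 13, P[3] = 11

CTR decryption: S_i = E(K, T_i) where T_i is the counter for block i; P_i = C_i ⊕ S_i.
Only C[1] changed, to 3. In CTR, a change in C_i flips the same bit in P_i only; the keystream is unaffected. Decrypting the received ciphertext:
P[1]: T = 12, S = E(K, T) = 4; 3 ⊕ 4 = 7.
P[2]: T = 13, S = E(K, T) = 0; 13 ⊕ 0 = 13.
P[3]: T = 14, S = E(K, T) = 12; 7 ⊕ 12 = 11.
Blocks that differ from the original plaintext: P[1].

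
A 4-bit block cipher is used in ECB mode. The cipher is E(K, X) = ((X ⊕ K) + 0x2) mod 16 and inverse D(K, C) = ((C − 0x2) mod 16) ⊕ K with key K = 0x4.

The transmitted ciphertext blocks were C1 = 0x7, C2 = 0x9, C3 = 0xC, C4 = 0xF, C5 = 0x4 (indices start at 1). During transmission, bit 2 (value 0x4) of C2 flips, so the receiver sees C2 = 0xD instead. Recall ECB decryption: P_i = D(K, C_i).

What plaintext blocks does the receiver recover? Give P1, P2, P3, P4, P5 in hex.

P1 = 0x1, P2 = 0xF, P3 = 0xE, P4 = 0x9, P5 = 0x6

Only C2 changed, to 0xD. In ECB, a change in C_i affects only P_i. Decrypting the received ciphertext:
P1: D(K, 0x7) = 0x1.
P2: D(K, 0xD) = 0xF.
P3: D(K, 0xC) = 0xE.
P4: D(K, 0xF) = 0x9.
P5: D(K, 0x4) = 0x6.
Blocks that differ from the original plaintext: P2.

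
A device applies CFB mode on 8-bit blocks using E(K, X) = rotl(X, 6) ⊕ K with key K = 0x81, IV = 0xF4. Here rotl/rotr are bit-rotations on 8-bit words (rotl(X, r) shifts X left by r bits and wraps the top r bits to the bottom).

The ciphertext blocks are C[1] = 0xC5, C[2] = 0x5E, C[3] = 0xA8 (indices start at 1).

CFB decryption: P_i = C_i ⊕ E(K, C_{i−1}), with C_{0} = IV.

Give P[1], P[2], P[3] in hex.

P[1] = 0x79, P[2] = 0xAE, P[3] = 0xBE

P[1]: E(K, 0xF4) = 0xBC; 0xC5 ⊕ 0xBC = 0x79.
P[2]: E(K, 0xC5) = 0xF0; 0x5E ⊕ 0xF0 = 0xAE.
P[3]: E(K, 0x5E) = 0x16; 0xA8 ⊕ 0x16 = 0xBE.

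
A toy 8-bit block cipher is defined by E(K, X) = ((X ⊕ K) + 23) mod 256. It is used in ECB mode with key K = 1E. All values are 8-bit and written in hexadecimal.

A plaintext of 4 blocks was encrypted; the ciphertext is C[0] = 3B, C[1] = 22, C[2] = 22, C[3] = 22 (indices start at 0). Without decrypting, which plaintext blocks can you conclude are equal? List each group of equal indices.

ECB encrypts each block independently with the same key, so equal ciphertext blocks imply equal plaintext blocks.
C[1] = C[2] = C[3] = 22, so P[1] = P[2] = P[3].

P[1] = P[2] = P[3]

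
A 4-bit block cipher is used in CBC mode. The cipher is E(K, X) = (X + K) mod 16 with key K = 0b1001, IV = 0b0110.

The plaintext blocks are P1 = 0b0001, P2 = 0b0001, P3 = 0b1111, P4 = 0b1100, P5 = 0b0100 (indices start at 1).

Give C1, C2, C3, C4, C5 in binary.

CBC encryption: C_i = E(K, P_i ⊕ C_{i−1}), with C_{0} = IV.
C1: P1 ⊕ 0b0110 = 0b0111; E(K, 0b0111) = 0b0000.
C2: P2 ⊕ 0b0000 = 0b0001; E(K, 0b0001) = 0b1010.
C3: P3 ⊕ 0b1010 = 0b0101; E(K, 0b0101) = 0b1110.
C4: P4 ⊕ 0b1110 = 0b0010; E(K, 0b0010) = 0b1011.
C5: P5 ⊕ 0b1011 = 0b1111; E(K, 0b1111) = 0b1000.

C1 = 0b0000, C2 = 0b1010, C3 = 0b1110, C4 = 0b1011, C5 = 0b1000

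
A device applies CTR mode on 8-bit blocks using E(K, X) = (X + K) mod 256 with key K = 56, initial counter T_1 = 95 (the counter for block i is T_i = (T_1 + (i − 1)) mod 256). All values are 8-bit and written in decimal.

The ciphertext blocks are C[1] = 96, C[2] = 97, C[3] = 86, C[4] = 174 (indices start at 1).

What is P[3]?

P[3] = 207

CTR decryption: S_i = E(K, T_i) where T_i is the counter for block i; P_i = C_i ⊕ S_i.
P[3]: T = 97, S = E(K, T) = 153; 86 ⊕ 153 = 207.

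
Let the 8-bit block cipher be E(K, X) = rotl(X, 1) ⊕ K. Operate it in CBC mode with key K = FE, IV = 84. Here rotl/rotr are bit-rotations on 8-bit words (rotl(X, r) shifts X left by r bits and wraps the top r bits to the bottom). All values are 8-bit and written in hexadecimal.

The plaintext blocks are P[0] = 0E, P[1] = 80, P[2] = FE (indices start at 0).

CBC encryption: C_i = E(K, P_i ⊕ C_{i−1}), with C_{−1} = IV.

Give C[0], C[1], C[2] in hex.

C[0] = EB, C[1] = 28, C[2] = 53

C[0]: P[0] ⊕ 84 = 8A; E(K, 8A) = EB.
C[1]: P[1] ⊕ EB = 6B; E(K, 6B) = 28.
C[2]: P[2] ⊕ 28 = D6; E(K, D6) = 53.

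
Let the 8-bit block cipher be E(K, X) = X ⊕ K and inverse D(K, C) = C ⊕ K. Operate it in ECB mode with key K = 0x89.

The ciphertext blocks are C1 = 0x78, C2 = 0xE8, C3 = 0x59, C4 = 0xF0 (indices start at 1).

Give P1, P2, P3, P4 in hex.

ECB decryption: P_i = D(K, C_i).
P1: D(K, 0x78) = 0xF1.
P2: D(K, 0xE8) = 0x61.
P3: D(K, 0x59) = 0xD0.
P4: D(K, 0xF0) = 0x79.

P1 = 0xF1, P2 = 0x61, P3 = 0xD0, P4 = 0x79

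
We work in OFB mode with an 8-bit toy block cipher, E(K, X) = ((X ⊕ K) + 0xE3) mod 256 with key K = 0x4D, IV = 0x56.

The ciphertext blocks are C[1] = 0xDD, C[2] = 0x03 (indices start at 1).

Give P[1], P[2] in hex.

P[1] = 0x23, P[2] = 0x95

OFB decryption: S_i = E(K, S_{i−1}) with S_{0} = IV; P_i = C_i ⊕ S_i.
P[1]: S = E(K, 0x56) = 0xFE; 0xDD ⊕ 0xFE = 0x23.
P[2]: S = E(K, 0xFE) = 0x96; 0x03 ⊕ 0x96 = 0x95.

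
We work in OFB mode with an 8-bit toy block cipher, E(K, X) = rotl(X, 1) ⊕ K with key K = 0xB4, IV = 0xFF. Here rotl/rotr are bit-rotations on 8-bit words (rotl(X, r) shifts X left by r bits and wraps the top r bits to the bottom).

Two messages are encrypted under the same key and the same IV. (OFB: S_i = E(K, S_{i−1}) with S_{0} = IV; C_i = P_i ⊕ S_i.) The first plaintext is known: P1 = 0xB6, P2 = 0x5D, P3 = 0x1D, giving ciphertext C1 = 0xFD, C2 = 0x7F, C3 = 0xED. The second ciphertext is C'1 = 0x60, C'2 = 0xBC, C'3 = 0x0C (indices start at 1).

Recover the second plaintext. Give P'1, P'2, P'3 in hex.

In OFB with a reused IV, both messages share the same keystream S_i, so C_i ⊕ C'_i = P_i ⊕ P'_i and thus P'_i = P_i ⊕ C_i ⊕ C'_i.
P'1: 0xB6 ⊕ 0xFD ⊕ 0x60 = 0x2B.
P'2: 0x5D ⊕ 0x7F ⊕ 0xBC = 0x9E.
P'3: 0x1D ⊕ 0xED ⊕ 0x0C = 0xFC.

P'1 = 0x2B, P'2 = 0x9E, P'3 = 0xFC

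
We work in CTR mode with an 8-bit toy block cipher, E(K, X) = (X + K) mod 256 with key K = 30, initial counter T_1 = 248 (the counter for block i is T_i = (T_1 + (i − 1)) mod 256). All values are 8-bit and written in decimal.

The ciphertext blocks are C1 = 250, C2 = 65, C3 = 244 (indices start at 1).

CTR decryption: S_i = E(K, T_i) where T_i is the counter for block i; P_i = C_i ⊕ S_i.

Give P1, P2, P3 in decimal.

P1 = 236, P2 = 86, P3 = 236

P1: T = 248, S = E(K, T) = 22; 250 ⊕ 22 = 236.
P2: T = 249, S = E(K, T) = 23; 65 ⊕ 23 = 86.
P3: T = 250, S = E(K, T) = 24; 244 ⊕ 24 = 236.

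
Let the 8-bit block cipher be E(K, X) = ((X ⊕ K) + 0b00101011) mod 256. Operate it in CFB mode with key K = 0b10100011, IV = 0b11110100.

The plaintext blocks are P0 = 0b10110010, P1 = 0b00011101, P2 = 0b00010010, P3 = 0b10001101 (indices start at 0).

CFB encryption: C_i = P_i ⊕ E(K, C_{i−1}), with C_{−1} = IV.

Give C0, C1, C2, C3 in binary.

C0 = 0b00110000, C1 = 0b10100011, C2 = 0b00111001, C3 = 0b01001000

C0: E(K, 0b11110100) = 0b10000010; 0b10110010 ⊕ 0b10000010 = 0b00110000.
C1: E(K, 0b00110000) = 0b10111110; 0b00011101 ⊕ 0b10111110 = 0b10100011.
C2: E(K, 0b10100011) = 0b00101011; 0b00010010 ⊕ 0b00101011 = 0b00111001.
C3: E(K, 0b00111001) = 0b11000101; 0b10001101 ⊕ 0b11000101 = 0b01001000.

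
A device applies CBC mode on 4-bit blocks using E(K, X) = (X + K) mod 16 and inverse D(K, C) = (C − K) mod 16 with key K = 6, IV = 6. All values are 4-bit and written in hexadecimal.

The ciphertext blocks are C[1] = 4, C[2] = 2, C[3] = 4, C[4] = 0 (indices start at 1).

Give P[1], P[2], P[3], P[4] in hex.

P[1] = 8, P[2] = 8, P[3] = C, P[4] = E

CBC decryption: P_i = D(K, C_i) ⊕ C_{i−1}, with C_{0} = IV.
P[1]: D(K, 4) = E; E ⊕ 6 = 8.
P[2]: D(K, 2) = C; C ⊕ 4 = 8.
P[3]: D(K, 4) = E; E ⊕ 2 = C.
P[4]: D(K, 0) = A; A ⊕ 4 = E.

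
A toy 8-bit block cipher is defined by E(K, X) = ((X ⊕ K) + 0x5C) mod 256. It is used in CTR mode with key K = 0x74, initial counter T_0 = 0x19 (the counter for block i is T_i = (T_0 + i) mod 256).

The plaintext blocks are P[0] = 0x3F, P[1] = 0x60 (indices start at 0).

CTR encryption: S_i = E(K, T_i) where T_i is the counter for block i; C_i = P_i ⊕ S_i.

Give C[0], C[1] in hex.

C[0] = 0xF6, C[1] = 0xAA

C[0]: T = 0x19, S = E(K, T) = 0xC9; 0x3F ⊕ 0xC9 = 0xF6.
C[1]: T = 0x1A, S = E(K, T) = 0xCA; 0x60 ⊕ 0xCA = 0xAA.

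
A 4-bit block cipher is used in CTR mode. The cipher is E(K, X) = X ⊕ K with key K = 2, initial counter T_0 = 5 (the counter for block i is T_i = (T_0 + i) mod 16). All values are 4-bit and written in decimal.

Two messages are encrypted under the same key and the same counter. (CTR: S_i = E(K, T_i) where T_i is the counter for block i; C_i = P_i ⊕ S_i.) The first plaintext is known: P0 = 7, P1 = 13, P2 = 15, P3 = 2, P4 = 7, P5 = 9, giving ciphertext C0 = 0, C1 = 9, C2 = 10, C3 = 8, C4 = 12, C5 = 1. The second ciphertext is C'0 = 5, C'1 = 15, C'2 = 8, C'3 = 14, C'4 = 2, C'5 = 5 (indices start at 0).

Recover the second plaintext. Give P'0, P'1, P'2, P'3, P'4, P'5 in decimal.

In CTR with a reused counter, both messages share the same keystream S_i, so C_i ⊕ C'_i = P_i ⊕ P'_i and thus P'_i = P_i ⊕ C_i ⊕ C'_i.
P'0: 7 ⊕ 0 ⊕ 5 = 2.
P'1: 13 ⊕ 9 ⊕ 15 = 11.
P'2: 15 ⊕ 10 ⊕ 8 = 13.
P'3: 2 ⊕ 8 ⊕ 14 = 4.
P'4: 7 ⊕ 12 ⊕ 2 = 9.
P'5: 9 ⊕ 1 ⊕ 5 = 13.

P'0 = 2, P'1 = 11, P'2 = 13, P'3 = 4, P'4 = 9, P'5 = 13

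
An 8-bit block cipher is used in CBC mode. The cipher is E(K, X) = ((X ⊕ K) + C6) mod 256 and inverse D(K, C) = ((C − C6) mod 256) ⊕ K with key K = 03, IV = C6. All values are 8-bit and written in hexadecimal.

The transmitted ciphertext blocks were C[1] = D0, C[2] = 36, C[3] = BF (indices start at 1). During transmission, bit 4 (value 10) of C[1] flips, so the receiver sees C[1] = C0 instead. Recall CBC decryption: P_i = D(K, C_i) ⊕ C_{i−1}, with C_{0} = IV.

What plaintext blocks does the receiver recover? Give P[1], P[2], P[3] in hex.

Only C[1] changed, to C0. In CBC, a change in C_i garbles P_i and flips the same bit in P_{i+1}. Decrypting the received ciphertext:
P[1]: D(K, C0) = F9; F9 ⊕ C6 = 3F.
P[2]: D(K, 36) = 73; 73 ⊕ C0 = B3.
P[3]: D(K, BF) = FA; FA ⊕ 36 = CC.
Blocks that differ from the original plaintext: P[1], P[2].

P[1] = 3F, P[2] = B3, P[3] = CC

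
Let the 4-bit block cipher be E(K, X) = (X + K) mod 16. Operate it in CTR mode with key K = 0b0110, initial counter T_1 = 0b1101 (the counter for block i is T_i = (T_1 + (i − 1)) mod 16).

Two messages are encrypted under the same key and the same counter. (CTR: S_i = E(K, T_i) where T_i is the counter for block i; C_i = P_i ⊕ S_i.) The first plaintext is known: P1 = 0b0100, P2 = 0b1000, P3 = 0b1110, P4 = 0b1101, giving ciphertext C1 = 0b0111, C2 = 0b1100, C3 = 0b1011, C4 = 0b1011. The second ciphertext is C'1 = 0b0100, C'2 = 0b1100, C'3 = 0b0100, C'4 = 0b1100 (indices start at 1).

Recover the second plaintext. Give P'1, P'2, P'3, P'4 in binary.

In CTR with a reused counter, both messages share the same keystream S_i, so C_i ⊕ C'_i = P_i ⊕ P'_i and thus P'_i = P_i ⊕ C_i ⊕ C'_i.
P'1: 0b0100 ⊕ 0b0111 ⊕ 0b0100 = 0b0111.
P'2: 0b1000 ⊕ 0b1100 ⊕ 0b1100 = 0b1000.
P'3: 0b1110 ⊕ 0b1011 ⊕ 0b0100 = 0b0001.
P'4: 0b1101 ⊕ 0b1011 ⊕ 0b1100 = 0b1010.

P'1 = 0b0111, P'2 = 0b1000, P'3 = 0b0001, P'4 = 0b1010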